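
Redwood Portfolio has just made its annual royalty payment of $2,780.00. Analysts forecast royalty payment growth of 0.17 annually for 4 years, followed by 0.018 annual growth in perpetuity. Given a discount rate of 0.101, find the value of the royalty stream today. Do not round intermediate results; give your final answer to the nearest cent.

$56456.80

D_1 = 3252.60000
D_2 = 3805.54200
D_3 = 4452.48414
D_4 = 5209.40644
Terminal value at year 4: TV = D_4×(1+g_2)/(r−g_2) = 5303.17576/0.083 = 63893.68385
P_0 = D_1/(1+r)^1 + D_2/(1+r)^2 + D_3/(1+r)^3 + D_4/(1+r)^4 + TV/(1+r)^4
    = 2954.22343 + 3139.36550 + 3336.11048 + 3545.18552 + 43481.91399 = 56456.79892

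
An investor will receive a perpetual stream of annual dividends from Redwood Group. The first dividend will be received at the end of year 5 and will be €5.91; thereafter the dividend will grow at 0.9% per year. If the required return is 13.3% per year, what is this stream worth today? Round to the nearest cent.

Value at end of year 4: C₁ / (r − g) = €5.91 / (0.133 − 0.009) = €47.6613
Discount to today: PV = €47.6613 / (1 + 0.133)^4 = €47.6613 / 1.647857 = €28.92

€28.92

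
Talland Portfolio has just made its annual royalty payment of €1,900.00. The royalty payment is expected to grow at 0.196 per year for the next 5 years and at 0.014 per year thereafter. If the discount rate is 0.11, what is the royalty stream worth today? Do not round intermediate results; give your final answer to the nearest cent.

D_1 = 2272.40000
D_2 = 2717.79040
D_3 = 3250.47732
D_4 = 3887.57087
D_5 = 4649.53476
Terminal value at year 5: TV = D_5×(1+g_2)/(r−g_2) = 4714.62825/0.096 = 49110.71094
P_0 = D_1/(1+r)^1 + D_2/(1+r)^2 + D_3/(1+r)^3 + D_4/(1+r)^4 + D_5/(1+r)^5 + TV/(1+r)^5
    = 2047.20721 + 2205.81966 + 2376.72100 + 2560.86335 + 2759.27258 + 29144.81663 = 41094.70042

€41094.70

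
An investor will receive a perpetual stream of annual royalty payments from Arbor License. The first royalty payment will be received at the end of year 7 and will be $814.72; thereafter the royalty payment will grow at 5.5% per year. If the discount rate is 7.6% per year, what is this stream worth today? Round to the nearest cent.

Value at end of year 6: C₁ / (r − g) = $814.72 / (0.076 − 0.055) = $38,796.1905
Discount to today: PV = $38,796.1905 / (1 + 0.076)^6 = $38,796.1905 / 1.551935 = $24,998.59

$24998.59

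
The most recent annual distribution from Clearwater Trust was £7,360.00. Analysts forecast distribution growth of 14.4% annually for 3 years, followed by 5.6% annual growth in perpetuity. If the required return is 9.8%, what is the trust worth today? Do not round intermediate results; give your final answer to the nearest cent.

£233279.50

D_1 = 8419.84000
D_2 = 9632.29696
D_3 = 11019.34772
Terminal value at year 3: TV = D_3×(1+g_2)/(r−g_2) = 11636.43119/0.042 = 277057.88559
P_0 = D_1/(1+r)^1 + D_2/(1+r)^2 + D_3/(1+r)^3 + TV/(1+r)^3
    = 7668.34244 + 7989.60269 + 8324.32193 + 209297.23702 = 233279.50408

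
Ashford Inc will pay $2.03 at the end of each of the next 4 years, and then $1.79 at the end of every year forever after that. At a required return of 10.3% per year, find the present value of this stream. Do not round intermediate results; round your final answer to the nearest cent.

$18.13

PV of 4-year annuity: $2.03 × [1 − (1+0.103)^−4] / 0.103 = 6.39326
Perpetuity value at year 4: $1.79 / 0.103 = 17.37864
PV of perpetuity: 17.37864 / (1+0.103)^4 = 11.74123
Total PV = 6.39326 + 11.74123 = 18.13449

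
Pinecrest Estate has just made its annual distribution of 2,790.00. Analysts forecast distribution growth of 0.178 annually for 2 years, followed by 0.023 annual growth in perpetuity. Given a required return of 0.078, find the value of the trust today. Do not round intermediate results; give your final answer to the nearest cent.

68348.84

D_1 = 3286.62000
D_2 = 3871.63836
Terminal value at year 2: TV = D_2×(1+g_2)/(r−g_2) = 3960.68604/0.055 = 72012.47350
P_0 = D_1/(1+r)^1 + D_2/(1+r)^2 + TV/(1+r)^2
    = 3048.81262 + 3331.63382 + 61968.38911 = 68348.83555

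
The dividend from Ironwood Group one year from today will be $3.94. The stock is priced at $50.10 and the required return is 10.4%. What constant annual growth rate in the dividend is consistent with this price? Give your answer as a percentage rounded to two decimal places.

2.54%

P = D₁/(r−g) ⇒ g = r − D₁/P = 0.104 − $3.94/$50.10 = 0.025357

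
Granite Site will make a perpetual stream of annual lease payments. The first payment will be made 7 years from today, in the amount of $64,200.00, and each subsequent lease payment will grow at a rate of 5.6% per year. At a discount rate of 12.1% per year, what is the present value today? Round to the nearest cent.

Value at end of year 6: C₁ / (r − g) = $64,200.00 / (0.121 − 0.056) = $987,692.3077
Discount to today: PV = $987,692.3077 / (1 + 0.121)^6 = $987,692.3077 / 1.984420 = $497,723.33

$497723.33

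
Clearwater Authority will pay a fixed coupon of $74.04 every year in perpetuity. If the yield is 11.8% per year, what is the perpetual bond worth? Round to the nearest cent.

Level perpetuity: PV = C / r = $74.04 / 0.118 = $627.46

$627.46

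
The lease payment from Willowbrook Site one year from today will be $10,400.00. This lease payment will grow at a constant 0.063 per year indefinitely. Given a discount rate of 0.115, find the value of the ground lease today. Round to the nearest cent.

Growing perpetuity: P = D₁ / (r − g) = $10,400.0000 / (0.115 − 0.063) = $200,000.00

$200000.00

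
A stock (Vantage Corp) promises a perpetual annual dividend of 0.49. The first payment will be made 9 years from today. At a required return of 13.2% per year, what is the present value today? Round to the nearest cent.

1.38

Value at end of year 8: C / r = 0.49 / 0.132 = 3.7121
Discount to today: PV = 3.7121 / (1 + 0.132)^8 = 3.7121 / 2.696320 = 1.38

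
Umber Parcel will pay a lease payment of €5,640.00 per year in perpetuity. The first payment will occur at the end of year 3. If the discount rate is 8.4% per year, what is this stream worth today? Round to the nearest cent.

Value at end of year 2: C / r = €5,640.00 / 0.084 = €67,142.8571
Discount to today: PV = €67,142.8571 / (1 + 0.084)^2 = €67,142.8571 / 1.175056 = €57,140.13

€57140.13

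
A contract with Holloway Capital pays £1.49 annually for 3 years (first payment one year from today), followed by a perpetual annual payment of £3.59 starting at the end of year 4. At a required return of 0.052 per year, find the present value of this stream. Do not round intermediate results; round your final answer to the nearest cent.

£63.34

PV of 3-year annuity: £1.49 × [1 − (1+0.052)^−3] / 0.052 = 4.04248
Perpetuity value at year 3: £3.59 / 0.052 = 69.03846
PV of perpetuity: 69.03846 / (1+0.052)^3 = 59.29852
Total PV = 4.04248 + 59.29852 = 63.34101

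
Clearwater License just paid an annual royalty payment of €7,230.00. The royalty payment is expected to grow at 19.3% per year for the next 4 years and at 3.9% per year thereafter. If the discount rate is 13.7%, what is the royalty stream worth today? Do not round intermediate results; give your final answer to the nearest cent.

D_1 = 8625.39000
D_2 = 10290.09027
D_3 = 12276.07769
D_4 = 14645.36069
Terminal value at year 4: TV = D_4×(1+g_2)/(r−g_2) = 15216.52975/0.098 = 155270.71177
P_0 = D_1/(1+r)^1 + D_2/(1+r)^2 + D_3/(1+r)^3 + D_4/(1+r)^4 + TV/(1+r)^4
    = 7586.09499 + 7959.72851 + 8351.76439 + 8763.10899 + 92906.83919 = 125567.53608

€125567.54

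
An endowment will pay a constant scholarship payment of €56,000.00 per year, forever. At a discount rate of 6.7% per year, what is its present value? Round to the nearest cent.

€835820.90

Level perpetuity: PV = C / r = €56,000.00 / 0.067 = €835,820.90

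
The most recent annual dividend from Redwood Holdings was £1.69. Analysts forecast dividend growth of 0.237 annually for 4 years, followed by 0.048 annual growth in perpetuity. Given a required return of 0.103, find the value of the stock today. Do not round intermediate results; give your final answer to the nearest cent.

£60.02

D_1 = 2.09053
D_2 = 2.58599
D_3 = 3.19886
D_4 = 3.95700
Terminal value at year 4: TV = D_4×(1+g_2)/(r−g_2) = 4.14693/0.055 = 75.39874
P_0 = D_1/(1+r)^1 + D_2/(1+r)^2 + D_3/(1+r)^3 + D_4/(1+r)^4 + TV/(1+r)^4
    = 1.89531 + 2.12557 + 2.38380 + 2.67340 + 50.94036 = 60.01844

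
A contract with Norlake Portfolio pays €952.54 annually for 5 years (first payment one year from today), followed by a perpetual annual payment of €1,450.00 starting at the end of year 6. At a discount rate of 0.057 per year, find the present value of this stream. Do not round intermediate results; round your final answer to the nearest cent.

€23325.90

PV of 5-year annuity: €952.54 × [1 − (1+0.057)^−5] / 0.057 = 4045.40463
Perpetuity value at year 5: €1,450.00 / 0.057 = 25438.59649
PV of perpetuity: 25438.59649 / (1+0.057)^5 = 19280.49635
Total PV = 4045.40463 + 19280.49635 = 23325.90098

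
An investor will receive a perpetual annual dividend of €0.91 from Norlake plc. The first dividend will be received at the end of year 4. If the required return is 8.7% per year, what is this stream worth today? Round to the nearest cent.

€8.14

Value at end of year 3: C / r = €0.91 / 0.087 = €10.4598
Discount to today: PV = €10.4598 / (1 + 0.087)^3 = €10.4598 / 1.284366 = €8.14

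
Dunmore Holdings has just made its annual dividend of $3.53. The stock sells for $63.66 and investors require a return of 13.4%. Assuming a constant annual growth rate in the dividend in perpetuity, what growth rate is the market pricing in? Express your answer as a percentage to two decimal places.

7.44%

P = D₀(1+g)/(r−g) ⇒ P(r−g) = D₀(1+g) ⇒ g(P+D₀) = P·r − D₀
g = (P·r − D₀)/(P + D₀) = ($63.66×0.134 − $3.53) / ($63.66 + $3.53) = 0.074422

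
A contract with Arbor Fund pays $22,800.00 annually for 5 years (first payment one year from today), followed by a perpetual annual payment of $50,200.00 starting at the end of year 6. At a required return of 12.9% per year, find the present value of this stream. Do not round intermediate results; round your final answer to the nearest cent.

$292539.54

PV of 5-year annuity: $22,800.00 × [1 − (1+0.129)^−5] / 0.129 = 80388.92617
Perpetuity value at year 5: $50,200.00 / 0.129 = 389147.28682
PV of perpetuity: 389147.28682 / (1+0.129)^5 = 212150.61605
Total PV = 80388.92617 + 212150.61605 = 292539.54222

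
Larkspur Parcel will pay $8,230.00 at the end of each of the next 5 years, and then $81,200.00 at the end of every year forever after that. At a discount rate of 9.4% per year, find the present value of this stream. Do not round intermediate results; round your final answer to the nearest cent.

PV of 5-year annuity: $8,230.00 × [1 − (1+0.094)^−5] / 0.094 = 31682.32952
Perpetuity value at year 5: $81,200.00 / 0.094 = 863829.78723
PV of perpetuity: 863829.78723 / (1+0.094)^5 = 551241.06823
Total PV = 31682.32952 + 551241.06823 = 582923.39776

$582923.40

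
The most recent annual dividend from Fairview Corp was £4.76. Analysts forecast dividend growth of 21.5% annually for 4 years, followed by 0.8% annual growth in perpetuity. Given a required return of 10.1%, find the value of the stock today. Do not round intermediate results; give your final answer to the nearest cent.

£101.02

D_1 = 5.78340
D_2 = 7.02683
D_3 = 8.53760
D_4 = 10.37318
Terminal value at year 4: TV = D_4×(1+g_2)/(r−g_2) = 10.45617/0.093 = 112.43193
P_0 = D_1/(1+r)^1 + D_2/(1+r)^2 + D_3/(1+r)^3 + D_4/(1+r)^4 + TV/(1+r)^4
    = 5.25286 + 5.79675 + 6.39696 + 7.05932 + 76.51391 = 101.01980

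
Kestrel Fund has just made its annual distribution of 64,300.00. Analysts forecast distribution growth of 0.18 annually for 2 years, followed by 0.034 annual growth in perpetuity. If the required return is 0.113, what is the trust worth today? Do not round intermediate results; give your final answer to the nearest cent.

1086416.75

D_1 = 75874.00000
D_2 = 89531.32000
Terminal value at year 2: TV = D_2×(1+g_2)/(r−g_2) = 92575.38488/0.079 = 1171840.31494
P_0 = D_1/(1+r)^1 + D_2/(1+r)^2 + TV/(1+r)^2
    = 68170.70979 + 72274.42727 + 945971.61774 = 1086416.75481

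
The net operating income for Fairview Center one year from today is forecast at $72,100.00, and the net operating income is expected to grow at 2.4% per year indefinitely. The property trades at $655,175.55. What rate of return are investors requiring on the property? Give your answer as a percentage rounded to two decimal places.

P = D₁/(r − g) ⇒ r = D₁/P + g = $72,100.0000/$655,175.55 + 0.024 = 0.110047 + 0.024 = 0.134047

13.40%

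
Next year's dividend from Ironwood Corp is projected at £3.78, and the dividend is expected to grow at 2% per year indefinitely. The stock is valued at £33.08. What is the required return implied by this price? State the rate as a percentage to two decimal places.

13.43%

P = D₁/(r − g) ⇒ r = D₁/P + g = £3.7800/£33.08 + 0.02 = 0.114268 + 0.02 = 0.134268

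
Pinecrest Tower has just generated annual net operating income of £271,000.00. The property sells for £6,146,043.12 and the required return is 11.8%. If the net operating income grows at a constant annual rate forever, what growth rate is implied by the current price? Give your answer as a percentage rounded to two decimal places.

7.08%

P = D₀(1+g)/(r−g) ⇒ P(r−g) = D₀(1+g) ⇒ g(P+D₀) = P·r − D₀
g = (P·r − D₀)/(P + D₀) = (£6,146,043.12×0.118 − £271,000.00) / (£6,146,043.12 + £271,000.00) = 0.070785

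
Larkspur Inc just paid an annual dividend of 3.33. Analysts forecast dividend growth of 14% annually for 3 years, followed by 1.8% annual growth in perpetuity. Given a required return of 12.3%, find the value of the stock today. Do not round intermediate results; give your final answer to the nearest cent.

D_1 = 3.79620
D_2 = 4.32767
D_3 = 4.93354
Terminal value at year 3: TV = D_3×(1+g_2)/(r−g_2) = 5.02235/0.105 = 47.83186
P_0 = D_1/(1+r)^1 + D_2/(1+r)^2 + D_3/(1+r)^3 + TV/(1+r)^3
    = 3.38041 + 3.43158 + 3.48353 + 33.77365 = 44.06917

44.07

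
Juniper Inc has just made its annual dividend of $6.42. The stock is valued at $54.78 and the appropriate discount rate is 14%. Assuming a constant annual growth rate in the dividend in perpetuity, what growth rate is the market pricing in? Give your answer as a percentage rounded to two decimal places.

2.04%

P = D₀(1+g)/(r−g) ⇒ P(r−g) = D₀(1+g) ⇒ g(P+D₀) = P·r − D₀
g = (P·r − D₀)/(P + D₀) = ($54.78×0.14 − $6.42) / ($54.78 + $6.42) = 0.020412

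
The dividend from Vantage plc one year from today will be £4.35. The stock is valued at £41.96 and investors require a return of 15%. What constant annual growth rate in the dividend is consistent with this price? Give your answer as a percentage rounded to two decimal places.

4.63%

P = D₁/(r−g) ⇒ g = r − D₁/P = 0.15 − £4.35/£41.96 = 0.046330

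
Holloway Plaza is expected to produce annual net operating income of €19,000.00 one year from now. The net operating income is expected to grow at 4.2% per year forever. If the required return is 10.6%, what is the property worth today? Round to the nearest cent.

Growing perpetuity: P = D₁ / (r − g) = €19,000.0000 / (0.106 − 0.042) = €296,875.00

€296875.00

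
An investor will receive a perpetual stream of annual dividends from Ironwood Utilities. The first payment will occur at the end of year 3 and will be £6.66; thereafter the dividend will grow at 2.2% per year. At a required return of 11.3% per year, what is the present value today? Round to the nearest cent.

£59.08

Value at end of year 2: C₁ / (r − g) = £6.66 / (0.113 − 0.022) = £73.1868
Discount to today: PV = £73.1868 / (1 + 0.113)^2 = £73.1868 / 1.238769 = £59.08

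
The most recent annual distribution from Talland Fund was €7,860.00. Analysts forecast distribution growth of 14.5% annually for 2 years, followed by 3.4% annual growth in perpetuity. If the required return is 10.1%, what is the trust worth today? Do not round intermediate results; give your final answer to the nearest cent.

D_1 = 8999.70000
D_2 = 10304.65650
Terminal value at year 2: TV = D_2×(1+g_2)/(r−g_2) = 10655.01482/0.067 = 159030.07196
P_0 = D_1/(1+r)^1 + D_2/(1+r)^2 + TV/(1+r)^2
    = 8174.11444 + 8500.78205 + 131191.17370 = 147866.07019

€147866.07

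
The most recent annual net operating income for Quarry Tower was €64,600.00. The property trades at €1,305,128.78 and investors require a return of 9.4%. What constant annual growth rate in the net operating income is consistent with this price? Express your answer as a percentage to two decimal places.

P = D₀(1+g)/(r−g) ⇒ P(r−g) = D₀(1+g) ⇒ g(P+D₀) = P·r − D₀
g = (P·r − D₀)/(P + D₀) = (€1,305,128.78×0.094 − €64,600.00) / (€1,305,128.78 + €64,600.00) = 0.042404

4.24%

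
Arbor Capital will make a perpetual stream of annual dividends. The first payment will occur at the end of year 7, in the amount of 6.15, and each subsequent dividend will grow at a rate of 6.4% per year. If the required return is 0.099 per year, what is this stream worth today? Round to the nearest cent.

99.73

Value at end of year 6: C₁ / (r − g) = 6.15 / (0.099 − 0.064) = 175.7143
Discount to today: PV = 175.7143 / (1 + 0.099)^6 = 175.7143 / 1.761920 = 99.73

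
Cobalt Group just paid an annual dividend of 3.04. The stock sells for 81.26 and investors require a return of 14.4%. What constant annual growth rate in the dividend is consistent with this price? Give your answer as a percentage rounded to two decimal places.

10.27%

P = D₀(1+g)/(r−g) ⇒ P(r−g) = D₀(1+g) ⇒ g(P+D₀) = P·r − D₀
g = (P·r − D₀)/(P + D₀) = (81.26×0.144 − 3.04) / (81.26 + 3.04) = 0.102745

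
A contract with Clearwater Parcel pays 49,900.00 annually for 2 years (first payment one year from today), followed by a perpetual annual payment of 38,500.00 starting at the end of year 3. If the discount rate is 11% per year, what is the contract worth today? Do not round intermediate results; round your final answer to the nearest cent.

369522.77

PV of 2-year annuity: 49,900.00 × [1 − (1+0.11)^−2] / 0.11 = 85454.91437
Perpetuity value at year 2: 38,500.00 / 0.11 = 350000.00000
PV of perpetuity: 350000.00000 / (1+0.11)^2 = 284067.85164
Total PV = 85454.91437 + 284067.85164 = 369522.76601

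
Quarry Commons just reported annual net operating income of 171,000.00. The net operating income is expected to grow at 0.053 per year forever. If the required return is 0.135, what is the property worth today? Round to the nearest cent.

D₁ = D₀ × (1 + g) = 171,000.00 × 1.053 = 180,063.0000
Growing perpetuity: P = D₁ / (r − g) = 180,063.0000 / (0.135 − 0.053) = 2,195,890.24

2195890.24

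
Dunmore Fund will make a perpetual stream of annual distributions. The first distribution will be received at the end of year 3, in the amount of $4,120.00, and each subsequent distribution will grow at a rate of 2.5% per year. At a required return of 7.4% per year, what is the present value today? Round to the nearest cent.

$72894.13

Value at end of year 2: C₁ / (r − g) = $4,120.00 / (0.074 − 0.025) = $84,081.6327
Discount to today: PV = $84,081.6327 / (1 + 0.074)^2 = $84,081.6327 / 1.153476 = $72,894.13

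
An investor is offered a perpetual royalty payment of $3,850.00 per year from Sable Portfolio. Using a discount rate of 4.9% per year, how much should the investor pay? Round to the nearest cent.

Level perpetuity: PV = C / r = $3,850.00 / 0.049 = $78,571.43

$78571.43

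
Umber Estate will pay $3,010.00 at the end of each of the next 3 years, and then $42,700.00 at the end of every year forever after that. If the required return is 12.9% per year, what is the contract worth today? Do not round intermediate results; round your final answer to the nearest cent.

$237134.25

PV of 3-year annuity: $3,010.00 × [1 − (1+0.129)^−3] / 0.129 = 7119.15447
Perpetuity value at year 3: $42,700.00 / 0.129 = 331007.75194
PV of perpetuity: 331007.75194 / (1+0.129)^3 = 230015.09549
Total PV = 7119.15447 + 230015.09549 = 237134.24996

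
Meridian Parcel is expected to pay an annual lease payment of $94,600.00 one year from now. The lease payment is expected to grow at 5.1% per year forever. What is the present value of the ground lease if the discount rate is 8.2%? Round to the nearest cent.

Growing perpetuity: P = D₁ / (r − g) = $94,600.0000 / (0.082 − 0.051) = $3,051,612.90

$3051612.90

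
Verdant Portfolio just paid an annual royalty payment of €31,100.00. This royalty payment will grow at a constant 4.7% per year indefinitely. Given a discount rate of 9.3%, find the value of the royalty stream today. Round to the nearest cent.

D₁ = D₀ × (1 + g) = €31,100.00 × 1.047 = €32,561.7000
Growing perpetuity: P = D₁ / (r − g) = €32,561.7000 / (0.093 − 0.047) = €707,863.04

€707863.04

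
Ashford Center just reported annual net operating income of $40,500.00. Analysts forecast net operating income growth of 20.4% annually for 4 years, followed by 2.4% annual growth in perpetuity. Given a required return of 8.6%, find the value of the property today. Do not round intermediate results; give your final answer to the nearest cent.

D_1 = 48762.00000
D_2 = 58709.44800
D_3 = 70686.17539
D_4 = 85106.15517
Terminal value at year 4: TV = D_4×(1+g_2)/(r−g_2) = 87148.70290/0.062 = 1405624.24026
P_0 = D_1/(1+r)^1 + D_2/(1+r)^2 + D_3/(1+r)^3 + D_4/(1+r)^4 + TV/(1+r)^4
    = 44900.55249 + 49779.24972 + 55188.04481 + 61184.53586 + 1010531.68909 = 1221584.07197

$1221584.07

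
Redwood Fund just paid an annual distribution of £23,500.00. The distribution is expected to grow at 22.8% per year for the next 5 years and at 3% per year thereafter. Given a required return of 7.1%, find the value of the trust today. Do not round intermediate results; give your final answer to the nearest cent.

D_1 = 28858.00000
D_2 = 35437.62400
D_3 = 43517.40227
D_4 = 53439.36999
D_5 = 65623.54635
Terminal value at year 5: TV = D_5×(1+g_2)/(r−g_2) = 67592.25274/0.041 = 1648591.53020
P_0 = D_1/(1+r)^1 + D_2/(1+r)^2 + D_3/(1+r)^3 + D_4/(1+r)^4 + D_5/(1+r)^5 + TV/(1+r)^5
    = 26944.91130 + 30894.81893 + 35423.75130 + 40616.58880 + 46570.65457 + 1169945.71229 = 1350396.43719

£1350396.44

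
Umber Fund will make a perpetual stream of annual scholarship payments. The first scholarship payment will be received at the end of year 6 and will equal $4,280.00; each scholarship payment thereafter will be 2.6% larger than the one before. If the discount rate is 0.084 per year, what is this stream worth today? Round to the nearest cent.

Value at end of year 5: C₁ / (r − g) = $4,280.00 / (0.084 − 0.026) = $73,793.1034
Discount to today: PV = $73,793.1034 / (1 + 0.084)^5 = $73,793.1034 / 1.496740 = $49,302.55

$49302.55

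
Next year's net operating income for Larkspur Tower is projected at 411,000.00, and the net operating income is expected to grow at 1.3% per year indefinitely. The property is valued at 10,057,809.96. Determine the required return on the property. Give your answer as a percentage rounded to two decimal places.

P = D₁/(r − g) ⇒ r = D₁/P + g = 411,000.0000/10,057,809.96 + 0.013 = 0.040864 + 0.013 = 0.053864

5.39%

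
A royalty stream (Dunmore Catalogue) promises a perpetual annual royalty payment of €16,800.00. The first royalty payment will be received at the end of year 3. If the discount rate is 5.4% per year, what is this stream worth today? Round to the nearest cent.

€280049.18

Value at end of year 2: C / r = €16,800.00 / 0.054 = €311,111.1111
Discount to today: PV = €311,111.1111 / (1 + 0.054)^2 = €311,111.1111 / 1.110916 = €280,049.18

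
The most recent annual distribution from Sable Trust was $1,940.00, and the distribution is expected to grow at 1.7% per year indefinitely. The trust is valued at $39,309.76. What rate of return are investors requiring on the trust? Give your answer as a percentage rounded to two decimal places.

6.72%

D₁ = $1,940.00 × 1.017 = $1,972.9800
P = D₁/(r − g) ⇒ r = D₁/P + g = $1,972.9800/$39,309.76 + 0.017 = 0.050191 + 0.017 = 0.067191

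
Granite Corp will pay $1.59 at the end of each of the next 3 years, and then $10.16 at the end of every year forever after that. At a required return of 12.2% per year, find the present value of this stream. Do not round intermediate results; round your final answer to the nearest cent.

PV of 3-year annuity: $1.59 × [1 − (1+0.122)^−3] / 0.122 = 3.80583
Perpetuity value at year 3: $10.16 / 0.122 = 83.27869
PV of perpetuity: 83.27869 / (1+0.122)^3 = 58.95971
Total PV = 3.80583 + 58.95971 = 62.76553

$62.77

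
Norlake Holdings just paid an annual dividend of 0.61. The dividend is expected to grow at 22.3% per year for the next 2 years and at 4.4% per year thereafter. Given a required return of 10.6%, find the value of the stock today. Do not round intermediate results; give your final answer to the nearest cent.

D_1 = 0.74603
D_2 = 0.91239
Terminal value at year 2: TV = D_2×(1+g_2)/(r−g_2) = 0.95254/0.062 = 15.36355
P_0 = D_1/(1+r)^1 + D_2/(1+r)^2 + TV/(1+r)^2
    = 0.67453 + 0.74589 + 12.55976 = 13.98017

13.98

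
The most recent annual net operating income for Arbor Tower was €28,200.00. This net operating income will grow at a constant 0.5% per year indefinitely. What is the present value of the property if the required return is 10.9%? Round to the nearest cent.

€272509.62

D₁ = D₀ × (1 + g) = €28,200.00 × 1.005 = €28,341.0000
Growing perpetuity: P = D₁ / (r − g) = €28,341.0000 / (0.109 − 0.005) = €272,509.62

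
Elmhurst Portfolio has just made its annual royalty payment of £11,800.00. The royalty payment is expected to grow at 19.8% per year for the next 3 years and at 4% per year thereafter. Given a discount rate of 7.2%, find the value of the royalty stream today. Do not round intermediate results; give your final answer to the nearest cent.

£579636.45

D_1 = 14136.40000
D_2 = 16935.40720
D_3 = 20288.61783
Terminal value at year 3: TV = D_3×(1+g_2)/(r−g_2) = 21100.16254/0.032 = 659380.07933
P_0 = D_1/(1+r)^1 + D_2/(1+r)^2 + D_3/(1+r)^3 + TV/(1+r)^3
    = 13186.94030 + 14736.89783 + 16469.03321 + 535243.57943 = 579636.45078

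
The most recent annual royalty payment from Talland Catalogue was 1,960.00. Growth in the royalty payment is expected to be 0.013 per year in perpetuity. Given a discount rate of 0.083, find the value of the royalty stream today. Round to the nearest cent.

D₁ = D₀ × (1 + g) = 1,960.00 × 1.013 = 1,985.4800
Growing perpetuity: P = D₁ / (r − g) = 1,985.4800 / (0.083 − 0.013) = 28,364.00

28364.00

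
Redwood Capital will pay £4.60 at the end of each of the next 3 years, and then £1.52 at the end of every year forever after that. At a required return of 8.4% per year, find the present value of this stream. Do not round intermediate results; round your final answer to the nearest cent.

£25.98

PV of 3-year annuity: £4.60 × [1 − (1+0.084)^−3] / 0.084 = 11.76960
Perpetuity value at year 3: £1.52 / 0.084 = 18.09524
PV of perpetuity: 18.09524 / (1+0.084)^3 = 14.20615
Total PV = 11.76960 + 14.20615 = 25.97575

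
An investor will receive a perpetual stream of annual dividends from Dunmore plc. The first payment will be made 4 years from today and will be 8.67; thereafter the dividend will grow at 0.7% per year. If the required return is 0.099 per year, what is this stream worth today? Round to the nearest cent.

Value at end of year 3: C₁ / (r − g) = 8.67 / (0.099 − 0.007) = 94.2391
Discount to today: PV = 94.2391 / (1 + 0.099)^3 = 94.2391 / 1.327373 = 71.00

71.00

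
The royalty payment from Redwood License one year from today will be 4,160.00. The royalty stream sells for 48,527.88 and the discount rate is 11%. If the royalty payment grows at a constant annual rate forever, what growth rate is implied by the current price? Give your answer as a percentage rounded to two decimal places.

P = D₁/(r−g) ⇒ g = r − D₁/P = 0.11 − 4,160.00/48,527.88 = 0.024276

2.43%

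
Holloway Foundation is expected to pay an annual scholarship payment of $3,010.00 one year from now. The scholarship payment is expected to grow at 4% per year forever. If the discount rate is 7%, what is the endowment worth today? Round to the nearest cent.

Growing perpetuity: P = D₁ / (r − g) = $3,010.0000 / (0.07 − 0.04) = $100,333.33

$100333.33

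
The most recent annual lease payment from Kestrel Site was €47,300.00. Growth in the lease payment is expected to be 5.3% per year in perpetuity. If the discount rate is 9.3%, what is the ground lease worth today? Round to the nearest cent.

D₁ = D₀ × (1 + g) = €47,300.00 × 1.053 = €49,806.9000
Growing perpetuity: P = D₁ / (r − g) = €49,806.9000 / (0.093 − 0.053) = €1,245,172.50

€1245172.50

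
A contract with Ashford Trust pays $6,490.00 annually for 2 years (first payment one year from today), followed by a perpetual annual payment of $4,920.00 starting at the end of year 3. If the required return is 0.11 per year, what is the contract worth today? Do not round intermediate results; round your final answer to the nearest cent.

PV of 2-year annuity: $6,490.00 × [1 − (1+0.11)^−2] / 0.11 = 11114.27644
Perpetuity value at year 2: $4,920.00 / 0.11 = 44727.27273
PV of perpetuity: 44727.27273 / (1+0.11)^2 = 36301.65792
Total PV = 11114.27644 + 36301.65792 = 47415.93436

$47415.93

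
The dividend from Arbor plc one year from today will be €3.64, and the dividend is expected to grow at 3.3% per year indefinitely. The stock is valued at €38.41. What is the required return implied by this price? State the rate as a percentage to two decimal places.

P = D₁/(r − g) ⇒ r = D₁/P + g = €3.6400/€38.41 + 0.033 = 0.094767 + 0.033 = 0.127767

12.78%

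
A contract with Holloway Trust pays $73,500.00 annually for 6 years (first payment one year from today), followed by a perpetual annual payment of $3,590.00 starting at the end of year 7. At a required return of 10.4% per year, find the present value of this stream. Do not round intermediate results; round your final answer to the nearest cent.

PV of 6-year annuity: $73,500.00 × [1 − (1+0.104)^−6] / 0.104 = 316393.91351
Perpetuity value at year 6: $3,590.00 / 0.104 = 34519.23077
PV of perpetuity: 34519.23077 / (1+0.104)^6 = 19065.43282
Total PV = 316393.91351 + 19065.43282 = 335459.34633

$335459.35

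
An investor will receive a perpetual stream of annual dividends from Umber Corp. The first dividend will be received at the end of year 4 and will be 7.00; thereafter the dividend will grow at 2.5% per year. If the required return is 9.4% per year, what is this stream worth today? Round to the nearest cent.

Value at end of year 3: C₁ / (r − g) = 7.00 / (0.094 − 0.025) = 101.4493
Discount to today: PV = 101.4493 / (1 + 0.094)^3 = 101.4493 / 1.309339 = 77.48

77.48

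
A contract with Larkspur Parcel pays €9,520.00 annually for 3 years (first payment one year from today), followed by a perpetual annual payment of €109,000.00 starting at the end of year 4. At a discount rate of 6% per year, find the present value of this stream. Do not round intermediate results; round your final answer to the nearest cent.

€1550755.44

PV of 3-year annuity: €9,520.00 × [1 − (1+0.06)^−3] / 0.06 = 25447.07376
Perpetuity value at year 3: €109,000.00 / 0.06 = 1816666.66667
PV of perpetuity: 1816666.66667 / (1+0.06)^3 = 1525308.36418
Total PV = 25447.07376 + 1525308.36418 = 1550755.43793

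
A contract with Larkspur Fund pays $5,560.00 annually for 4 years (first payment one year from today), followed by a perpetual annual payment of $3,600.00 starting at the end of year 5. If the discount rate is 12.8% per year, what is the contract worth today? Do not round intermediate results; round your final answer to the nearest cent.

PV of 4-year annuity: $5,560.00 × [1 − (1+0.128)^−4] / 0.128 = 16607.02117
Perpetuity value at year 4: $3,600.00 / 0.128 = 28125.00000
PV of perpetuity: 28125.00000 / (1+0.128)^4 = 17372.25248
Total PV = 16607.02117 + 17372.25248 = 33979.27365

$33979.27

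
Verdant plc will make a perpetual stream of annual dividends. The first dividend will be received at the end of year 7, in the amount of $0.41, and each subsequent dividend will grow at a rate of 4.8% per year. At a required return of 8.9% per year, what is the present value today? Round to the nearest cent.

$6.00

Value at end of year 6: C₁ / (r − g) = $0.41 / (0.089 − 0.048) = $10.0000
Discount to today: PV = $10.0000 / (1 + 0.089)^6 = $10.0000 / 1.667890 = $6.00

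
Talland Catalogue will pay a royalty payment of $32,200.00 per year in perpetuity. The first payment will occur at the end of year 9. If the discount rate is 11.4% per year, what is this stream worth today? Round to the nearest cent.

Value at end of year 8: C / r = $32,200.00 / 0.114 = $282,456.1404
Discount to today: PV = $282,456.1404 / (1 + 0.114)^8 = $282,456.1404 / 2.371819 = $119,088.41

$119088.41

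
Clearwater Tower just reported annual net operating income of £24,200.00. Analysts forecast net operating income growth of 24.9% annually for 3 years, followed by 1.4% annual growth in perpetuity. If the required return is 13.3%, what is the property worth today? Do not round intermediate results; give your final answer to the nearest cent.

£364757.73

D_1 = 30225.80000
D_2 = 37752.02420
D_3 = 47152.27823
Terminal value at year 3: TV = D_3×(1+g_2)/(r−g_2) = 47812.41012/0.119 = 401784.95900
P_0 = D_1/(1+r)^1 + D_2/(1+r)^2 + D_3/(1+r)^3 + TV/(1+r)^3
    = 26677.66990 + 29409.01122 + 32419.99560 + 276251.05491 = 364757.73162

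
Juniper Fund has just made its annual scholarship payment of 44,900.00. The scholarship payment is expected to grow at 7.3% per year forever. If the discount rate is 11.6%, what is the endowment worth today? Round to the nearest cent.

1120411.63

D₁ = D₀ × (1 + g) = 44,900.00 × 1.073 = 48,177.7000
Growing perpetuity: P = D₁ / (r − g) = 48,177.7000 / (0.116 − 0.073) = 1,120,411.63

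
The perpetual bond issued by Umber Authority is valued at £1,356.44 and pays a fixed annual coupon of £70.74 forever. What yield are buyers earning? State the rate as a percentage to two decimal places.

5.22%

P = C/r ⇒ r = C/P = £70.74/£1,356.44 = 0.052151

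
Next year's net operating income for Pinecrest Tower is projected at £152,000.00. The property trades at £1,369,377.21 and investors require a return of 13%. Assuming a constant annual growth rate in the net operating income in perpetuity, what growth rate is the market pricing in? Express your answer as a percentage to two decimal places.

P = D₁/(r−g) ⇒ g = r − D₁/P = 0.13 − £152,000.00/£1,369,377.21 = 0.019001

1.90%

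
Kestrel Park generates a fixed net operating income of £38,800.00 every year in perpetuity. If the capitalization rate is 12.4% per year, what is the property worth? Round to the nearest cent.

£312903.23

Level perpetuity: PV = C / r = £38,800.00 / 0.124 = £312,903.23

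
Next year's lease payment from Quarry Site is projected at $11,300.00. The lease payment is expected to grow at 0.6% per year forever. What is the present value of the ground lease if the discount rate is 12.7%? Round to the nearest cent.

Growing perpetuity: P = D₁ / (r − g) = $11,300.0000 / (0.127 − 0.006) = $93,388.43

$93388.43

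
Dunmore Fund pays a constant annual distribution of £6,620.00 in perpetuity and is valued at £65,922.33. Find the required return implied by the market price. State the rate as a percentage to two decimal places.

10.04%

P = C/r ⇒ r = C/P = £6,620.00/£65,922.33 = 0.100421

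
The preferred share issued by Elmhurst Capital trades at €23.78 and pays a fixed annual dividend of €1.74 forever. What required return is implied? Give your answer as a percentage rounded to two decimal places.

7.32%

P = C/r ⇒ r = C/P = €1.74/€23.78 = 0.073171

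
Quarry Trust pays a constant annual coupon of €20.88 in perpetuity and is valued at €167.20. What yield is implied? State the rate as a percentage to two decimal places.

12.49%

P = C/r ⇒ r = C/P = €20.88/€167.20 = 0.124880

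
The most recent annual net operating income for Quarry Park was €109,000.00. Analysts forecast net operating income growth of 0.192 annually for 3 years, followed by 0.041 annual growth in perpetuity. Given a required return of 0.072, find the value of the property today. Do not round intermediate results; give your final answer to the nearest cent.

D_1 = 129928.00000
D_2 = 154874.17600
D_3 = 184610.01779
Terminal value at year 3: TV = D_3×(1+g_2)/(r−g_2) = 192179.02852/0.031 = 6199323.50069
P_0 = D_1/(1+r)^1 + D_2/(1+r)^2 + D_3/(1+r)^3 + TV/(1+r)^3
    = 121201.49254 + 134768.82379 + 149854.88616 + 5032223.75770 = 5438048.96018

€5438048.96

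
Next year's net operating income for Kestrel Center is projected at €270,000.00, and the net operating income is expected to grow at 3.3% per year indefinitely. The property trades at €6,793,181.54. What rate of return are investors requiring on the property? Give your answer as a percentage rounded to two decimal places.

7.27%

P = D₁/(r − g) ⇒ r = D₁/P + g = €270,000.0000/€6,793,181.54 + 0.033 = 0.039746 + 0.033 = 0.072746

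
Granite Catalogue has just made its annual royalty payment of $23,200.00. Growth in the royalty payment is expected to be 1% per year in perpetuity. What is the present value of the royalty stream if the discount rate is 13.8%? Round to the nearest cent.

D₁ = D₀ × (1 + g) = $23,200.00 × 1.01 = $23,432.0000
Growing perpetuity: P = D₁ / (r − g) = $23,432.0000 / (0.138 − 0.01) = $183,062.50

$183062.50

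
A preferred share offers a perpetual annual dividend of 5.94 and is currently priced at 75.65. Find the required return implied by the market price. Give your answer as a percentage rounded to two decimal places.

P = C/r ⇒ r = C/P = 5.94/75.65 = 0.078519

7.85%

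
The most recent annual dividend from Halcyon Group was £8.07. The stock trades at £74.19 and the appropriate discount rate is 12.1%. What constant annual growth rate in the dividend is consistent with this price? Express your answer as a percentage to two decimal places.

P = D₀(1+g)/(r−g) ⇒ P(r−g) = D₀(1+g) ⇒ g(P+D₀) = P·r − D₀
g = (P·r − D₀)/(P + D₀) = (£74.19×0.121 − £8.07) / (£74.19 + £8.07) = 0.011026

1.10%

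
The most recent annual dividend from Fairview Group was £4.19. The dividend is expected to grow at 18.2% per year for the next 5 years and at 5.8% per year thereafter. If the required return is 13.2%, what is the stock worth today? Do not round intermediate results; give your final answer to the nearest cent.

D_1 = 4.95258
D_2 = 5.85395
D_3 = 6.91937
D_4 = 8.17869
D_5 = 9.66722
Terminal value at year 5: TV = D_5×(1+g_2)/(r−g_2) = 10.22791/0.074 = 138.21506
P_0 = D_1/(1+r)^1 + D_2/(1+r)^2 + D_3/(1+r)^3 + D_4/(1+r)^4 + D_5/(1+r)^5 + TV/(1+r)^5
    = 4.37507 + 4.56832 + 4.77010 + 4.98079 + 5.20079 + 74.35723 = 98.25230

£98.25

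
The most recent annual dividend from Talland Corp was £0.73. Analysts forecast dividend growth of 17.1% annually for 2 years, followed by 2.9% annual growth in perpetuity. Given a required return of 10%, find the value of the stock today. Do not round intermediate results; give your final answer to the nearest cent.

£13.59

D_1 = 0.85483
D_2 = 1.00101
Terminal value at year 2: TV = D_2×(1+g_2)/(r−g_2) = 1.03004/0.071 = 14.50754
P_0 = D_1/(1+r)^1 + D_2/(1+r)^2 + TV/(1+r)^2
    = 0.77712 + 0.82728 + 11.98970 = 13.59410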